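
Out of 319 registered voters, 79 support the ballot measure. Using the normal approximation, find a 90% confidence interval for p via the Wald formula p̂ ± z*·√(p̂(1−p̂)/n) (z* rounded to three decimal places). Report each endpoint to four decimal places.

p̂ = 79/319 = 0.24765.
Standard error of p̂: √(0.186319/319) = √0.000584072 = 0.024168.
z* = 1.645 at the 90% level.
Margin of error: 1.645 × 0.024168 = 0.03976.
So the interval runs from 0.2079 to 0.2874.

(0.2079, 0.2874)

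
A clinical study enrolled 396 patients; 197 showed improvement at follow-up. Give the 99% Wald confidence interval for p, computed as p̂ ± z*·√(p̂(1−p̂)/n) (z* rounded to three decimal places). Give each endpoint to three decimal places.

(0.433, 0.562)

The sample proportion is 197/396 = 0.49747.
Standard error of p̂: √(0.249994/396) = √0.000631297 = 0.025126.
For 99% confidence, z* = 2.576.
Margin = 2.576·0.025126 = 0.06472.
Interval: 0.49747 ± 0.06472 → (0.433, 0.562).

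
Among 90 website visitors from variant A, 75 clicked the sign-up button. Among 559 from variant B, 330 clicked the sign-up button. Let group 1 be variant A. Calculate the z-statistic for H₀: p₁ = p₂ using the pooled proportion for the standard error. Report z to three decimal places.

z = 4.417

p̂₁ = 75/90 = 0.83333, p̂₂ = 330/559 = 0.59034.
Pooling: p̂ = 405/649 = 0.62404.
SE = √[p̂(1−p̂)(1/n₁+1/n₂)] = √[0.62404·0.37596·(1/90+1/559)] ≈ 0.055014.
z = 0.24299/0.055014 = 4.417.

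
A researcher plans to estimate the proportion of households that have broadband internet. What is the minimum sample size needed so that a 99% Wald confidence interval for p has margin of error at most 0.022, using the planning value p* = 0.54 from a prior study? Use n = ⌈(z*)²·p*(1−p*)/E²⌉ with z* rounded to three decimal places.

The 99% critical value is z* = 2.576.
p*(1−p*) = 0.54·0.46 = 0.2484.
(z*)²·p*(1−p*)/E² = 6.635776·0.2484/0.000484 = 3405.634.
Rounding up, n = 3406.

n = 3406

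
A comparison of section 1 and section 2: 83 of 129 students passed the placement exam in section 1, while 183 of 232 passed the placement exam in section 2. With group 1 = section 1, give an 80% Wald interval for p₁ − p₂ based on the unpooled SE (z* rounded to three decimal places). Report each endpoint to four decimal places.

p̂₁ = 0.64341, p̂₂ = 0.78879, so the observed difference is -0.14538.
SE = √(0.001778553 + 0.000718097) = √0.002496650 = 0.049966.
For 80% confidence, z* = 1.282. Margin of error = 0.06406.
So the interval runs from -0.2094 to -0.0813.

(-0.2094, -0.0813)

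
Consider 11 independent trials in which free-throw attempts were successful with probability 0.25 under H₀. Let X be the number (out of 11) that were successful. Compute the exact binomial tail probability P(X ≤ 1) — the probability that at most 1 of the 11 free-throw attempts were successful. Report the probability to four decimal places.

P = 0.1971

X is binomial with n = 11 and p = 0.25.
P(X ≤ 1) = C(11,0)·0.25^0·0.75^11 + C(11,1)·0.25^1·0.75^10.
= 0.042235 + 0.154862 = 0.1971.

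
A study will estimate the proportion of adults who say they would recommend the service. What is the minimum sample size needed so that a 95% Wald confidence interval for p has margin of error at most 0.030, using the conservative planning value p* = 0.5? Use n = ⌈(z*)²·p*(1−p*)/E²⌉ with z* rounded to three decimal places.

n = 1068

z* = 1.960 at the 95% level.
p*(1−p*) = 0.50·0.50 = 0.2500.
Required n before rounding: 3.841600 × 0.2500 / 0.030² = 1067.111.
⌈1067.111⌉ = 1068.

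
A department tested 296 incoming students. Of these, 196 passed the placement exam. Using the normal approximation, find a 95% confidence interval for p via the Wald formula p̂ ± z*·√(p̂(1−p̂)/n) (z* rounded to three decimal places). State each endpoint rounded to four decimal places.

(0.6083, 0.7160)

The sample proportion is 196/296 = 0.66216.
SE(p̂) = √(0.66216·0.33784/296) = 0.027491.
z* = 1.960 at the 95% level.
Margin of error: 1.960 × 0.027491 = 0.05388.
Interval: 0.66216 ± 0.05388 → (0.6083, 0.7160).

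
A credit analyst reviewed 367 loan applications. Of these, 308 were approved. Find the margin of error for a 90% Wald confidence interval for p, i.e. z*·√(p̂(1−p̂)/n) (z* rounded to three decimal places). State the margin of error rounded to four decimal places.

ME = 0.0315

The sample proportion is 308/367 = 0.83924.
Standard error of p̂: √(0.134918/367) = √0.000367625 = 0.019174.
The 90% critical value is z* = 1.645.
ME = 1.645·0.019174 = 0.0315.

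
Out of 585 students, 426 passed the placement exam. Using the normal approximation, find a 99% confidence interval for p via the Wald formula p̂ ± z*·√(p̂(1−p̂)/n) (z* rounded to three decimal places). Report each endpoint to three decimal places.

(0.681, 0.776)

The sample proportion is 426/585 = 0.72821.
SE = √(p̂(1−p̂)/n) = √(0.197922/585) = 0.018394.
z* = 2.576 at the 99% level.
Margin = 2.576·0.018394 = 0.04738.
CI: 0.72821 ± 0.04738 = (0.681, 0.776).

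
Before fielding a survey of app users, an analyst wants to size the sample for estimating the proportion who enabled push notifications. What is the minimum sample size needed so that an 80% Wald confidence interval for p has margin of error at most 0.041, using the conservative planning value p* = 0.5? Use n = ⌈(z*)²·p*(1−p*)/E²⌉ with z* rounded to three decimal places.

For 80% confidence, z* = 1.282.
p*(1−p*) = 0.50·0.50 = 0.2500.
Required n before rounding: 1.643524 × 0.2500 / 0.041² = 244.427.
⌈244.427⌉ = 245.

n = 245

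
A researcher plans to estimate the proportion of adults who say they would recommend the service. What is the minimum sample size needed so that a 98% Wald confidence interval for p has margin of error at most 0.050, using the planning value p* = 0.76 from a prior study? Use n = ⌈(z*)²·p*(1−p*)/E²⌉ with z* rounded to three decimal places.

For 98% confidence, z* = 2.326.
p*(1−p*) = 0.76·0.24 = 0.1824.
Required n before rounding: 5.410276 × 0.1824 / 0.050² = 394.734.
Rounding up, n = 395.

n = 395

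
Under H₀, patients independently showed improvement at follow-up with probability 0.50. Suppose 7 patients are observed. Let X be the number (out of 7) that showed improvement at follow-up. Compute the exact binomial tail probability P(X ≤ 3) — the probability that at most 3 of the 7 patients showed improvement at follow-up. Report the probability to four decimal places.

P = 0.5000

X ~ Binomial(n=7, p=0.50).
P(X ≤ 3) = C(7,0)·0.50^0·0.50^7 + C(7,1)·0.50^1·0.50^6 + C(7,2)·0.50^2·0.50^5 + C(7,3)·0.50^3·0.50^4.
= 0.007812 + 0.054688 + 0.164062 + 0.273438 = 0.5000.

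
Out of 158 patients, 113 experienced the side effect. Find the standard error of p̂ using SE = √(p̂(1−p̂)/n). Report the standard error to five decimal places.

SE = 0.03591

With x = 113 successes in n = 158, p̂ = 0.71519.
p̂(1−p̂) = 0.71519·0.28481 = 0.203693.
SE = √(0.203693/158) = 0.03591.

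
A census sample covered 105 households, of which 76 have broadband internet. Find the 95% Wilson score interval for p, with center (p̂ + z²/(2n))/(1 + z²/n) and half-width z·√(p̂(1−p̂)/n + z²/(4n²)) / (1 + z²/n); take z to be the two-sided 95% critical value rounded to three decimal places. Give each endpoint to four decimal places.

p̂ = 76/105 = 0.72381; z = 1.960, so z² = 3.841600.
Denominator 1 + z²/n = 1 + 3.841600/105 = 1.036587.
Center = (0.72381 + 0.018293)/1.036587 = 0.71591.
Radicand: p̂(1−p̂)/n + z²/(4n²) = 0.001903898 + 0.000087111 = 0.001991009.
Half-width = z·√(radicand)/denom = 1.960·0.044621/1.036587 = 0.08437.
Interval: 0.71591 ± 0.08437 → (0.6315, 0.8003).

(0.6315, 0.8003)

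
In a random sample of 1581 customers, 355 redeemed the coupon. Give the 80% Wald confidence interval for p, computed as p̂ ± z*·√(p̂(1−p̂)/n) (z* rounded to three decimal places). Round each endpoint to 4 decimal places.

(0.2111, 0.2380)

The sample proportion is 355/1581 = 0.22454.
SE = √(p̂(1−p̂)/n) = √(0.174123/1581) = 0.010494.
The 80% critical value is z* = 1.282.
Margin of error: 1.282 × 0.010494 = 0.01345.
So the interval runs from 0.2111 to 0.2380.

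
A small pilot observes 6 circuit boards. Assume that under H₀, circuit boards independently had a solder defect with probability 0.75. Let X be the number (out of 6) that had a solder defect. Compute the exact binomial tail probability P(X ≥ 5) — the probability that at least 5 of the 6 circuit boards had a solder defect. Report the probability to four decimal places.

P = 0.5339

X is binomial with n = 6 and p = 0.75.
P(X ≥ 5) = C(6,5)·0.75^5·0.25^1 + C(6,6)·0.75^6·0.25^0.
= 0.355957 + 0.177979 = 0.5339.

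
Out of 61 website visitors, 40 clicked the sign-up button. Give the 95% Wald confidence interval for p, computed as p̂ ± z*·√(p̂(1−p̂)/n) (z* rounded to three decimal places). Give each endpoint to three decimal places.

(0.537, 0.775)

With x = 40 successes in n = 61, p̂ = 0.65574.
SE = √(p̂(1−p̂)/n) = √(0.225746/61) = 0.060834.
The 95% critical value is z* = 1.960.
Margin of error: 1.960 × 0.060834 = 0.11923.
CI: 0.65574 ± 0.11923 = (0.537, 0.775).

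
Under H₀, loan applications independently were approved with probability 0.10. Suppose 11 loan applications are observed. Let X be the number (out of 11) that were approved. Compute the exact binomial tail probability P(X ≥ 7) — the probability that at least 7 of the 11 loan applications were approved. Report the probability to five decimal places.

X is binomial with n = 11 and p = 0.10.
P(X ≥ 7) = Σ_{j=7}^{11} C(11,j)·0.10^j·0.90^{11−j}.
= 0.000022 + 0.000001 + 0.000000 + 0.000000 + 0.000000 = 0.00002.

P = 0.00002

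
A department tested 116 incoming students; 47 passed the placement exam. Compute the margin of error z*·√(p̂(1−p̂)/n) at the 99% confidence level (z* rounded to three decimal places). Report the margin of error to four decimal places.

p̂ = 47/116 = 0.40517.
SE = √(p̂(1−p̂)/n) = √(0.241008/116) = 0.045581.
The 99% critical value is z* = 2.576.
So ME = 0.1174.

ME = 0.1174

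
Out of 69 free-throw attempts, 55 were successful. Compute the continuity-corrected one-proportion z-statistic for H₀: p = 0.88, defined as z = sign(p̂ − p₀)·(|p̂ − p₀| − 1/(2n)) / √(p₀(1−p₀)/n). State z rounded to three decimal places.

z = -1.934

p̂ = 55/69 = 0.79710. p̂ − p₀ = -0.082899.
Continuity correction 1/(2n) = 1/138 = 0.007246.
Corrected numerator: |-0.082899| − 0.007246 = 0.075653.
Under H₀, SE = √(p₀(1−p₀)/n) = √(0.88·0.12/69) = √0.001530435 = 0.039121.
z = (−)0.075653/0.039121 = -1.934.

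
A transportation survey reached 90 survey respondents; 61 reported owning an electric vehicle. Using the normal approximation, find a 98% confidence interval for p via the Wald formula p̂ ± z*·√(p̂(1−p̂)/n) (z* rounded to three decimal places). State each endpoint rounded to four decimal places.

p̂ = 61/90 = 0.67778.
SE = √(p̂(1−p̂)/n) = √(0.218395/90) = 0.049261.
For 98% confidence, z* = 2.326.
Margin = 2.326·0.049261 = 0.11458.
Interval: 0.67778 ± 0.11458 → (0.5632, 0.7924).

(0.5632, 0.7924)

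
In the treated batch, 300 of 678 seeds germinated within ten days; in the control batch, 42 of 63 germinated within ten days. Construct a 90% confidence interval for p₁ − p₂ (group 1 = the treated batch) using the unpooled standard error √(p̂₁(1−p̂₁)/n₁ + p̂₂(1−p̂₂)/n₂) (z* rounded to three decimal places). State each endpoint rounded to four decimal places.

(-0.3268, -0.1216)

p̂₁ = 300/678 = 0.44248, p̂₂ = 42/63 = 0.66667; p̂₁ − p̂₂ = -0.22419.
SE = √(0.000363851 + 0.003527337) = √0.003891188 = 0.062379.
The 90% critical value is z* = 1.645. Margin = 1.645·0.062379 = 0.10261.
So the interval runs from -0.3268 to -0.1216.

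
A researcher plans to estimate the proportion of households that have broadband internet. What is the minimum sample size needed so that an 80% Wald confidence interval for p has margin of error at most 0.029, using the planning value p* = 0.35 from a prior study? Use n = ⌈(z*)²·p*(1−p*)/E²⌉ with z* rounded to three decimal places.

n = 445

For 80% confidence, z* = 1.282.
p*(1−p*) = 0.2275.
(z*)²·p*(1−p*)/E² = 1.643524·0.2275/0.000841 = 444.592.
Rounding up, n = 445.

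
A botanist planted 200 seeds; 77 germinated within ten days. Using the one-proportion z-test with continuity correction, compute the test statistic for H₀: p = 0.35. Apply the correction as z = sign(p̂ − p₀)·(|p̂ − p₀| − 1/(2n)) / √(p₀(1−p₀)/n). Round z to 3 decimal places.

The sample proportion is 77/200 = 0.38500. p̂ − p₀ = 0.035000.
1/(2n) = 0.002500.
Corrected numerator: |0.035000| − 0.002500 = 0.032500.
Null standard error: √(0.35·0.65/200) = √0.001137500 = 0.033727.
z = (+)0.032500/0.033727 = 0.964.

z = 0.964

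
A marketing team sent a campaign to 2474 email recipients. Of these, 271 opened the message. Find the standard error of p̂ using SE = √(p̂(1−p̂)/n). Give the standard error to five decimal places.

SE = 0.00628

The sample proportion is 271/2474 = 0.10954.
p̂(1−p̂) = 0.097541.
Dividing by n and taking the root: √0.000039426 = 0.00628.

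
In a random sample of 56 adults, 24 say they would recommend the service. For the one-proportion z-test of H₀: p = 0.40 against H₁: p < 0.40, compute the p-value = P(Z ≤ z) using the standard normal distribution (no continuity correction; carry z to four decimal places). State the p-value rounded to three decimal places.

Sample proportion p̂ = 24/56 = 0.42857.
Null standard error: √(0.40·0.60/56) = √0.004285714 = 0.065465.
z = (p̂ − p₀)/SE = (24/56 − 0.40)/0.065465 ≈ 0.4364.
From the standard normal, P(Z ≤ z) = 0.669.

p-value = 0.669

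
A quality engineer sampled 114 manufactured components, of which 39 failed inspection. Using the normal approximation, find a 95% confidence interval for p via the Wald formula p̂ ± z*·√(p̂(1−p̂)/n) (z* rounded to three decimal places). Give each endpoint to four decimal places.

The sample proportion is 39/114 = 0.34211.
Standard error of p̂: √(0.225069/114) = √0.001974292 = 0.044433.
z* = 1.960 at the 95% level.
Margin of error: 1.960 × 0.044433 = 0.08709.
CI: 0.34211 ± 0.08709 = (0.2550, 0.4292).

(0.2550, 0.4292)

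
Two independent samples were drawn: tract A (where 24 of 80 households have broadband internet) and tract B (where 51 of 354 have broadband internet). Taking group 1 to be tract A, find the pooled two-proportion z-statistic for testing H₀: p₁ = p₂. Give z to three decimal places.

z = 3.332

p̂₁ = 24/80 = 0.30000, p̂₂ = 51/354 = 0.14407.
Pooled p̂ = (24+51)/(80+354) = 75/434 = 0.17281.
SE = √[p̂(1−p̂)(1/n₁+1/n₂)] = √[0.17281·0.82719·(1/80+1/354)] ≈ 0.046804.
z = 0.15593/0.046804 = 3.332.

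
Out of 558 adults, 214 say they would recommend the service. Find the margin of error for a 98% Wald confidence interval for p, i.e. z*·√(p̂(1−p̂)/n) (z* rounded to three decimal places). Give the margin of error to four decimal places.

Sample proportion p̂ = 214/558 = 0.38351.
Standard error of p̂: √(0.236431/558) = √0.000423711 = 0.020584.
For 98% confidence, z* = 2.326.
So ME = 0.0479.

ME = 0.0479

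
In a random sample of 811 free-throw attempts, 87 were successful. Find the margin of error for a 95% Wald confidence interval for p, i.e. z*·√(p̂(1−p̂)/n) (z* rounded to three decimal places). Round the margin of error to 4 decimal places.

ME = 0.0213

With x = 87 successes in n = 811, p̂ = 0.10727.
SE(p̂) = √(0.10727·0.89273/811) = 0.010867.
For 95% confidence, z* = 1.960.
Margin of error = z*·SE = 1.960 × 0.010867 = 0.0213.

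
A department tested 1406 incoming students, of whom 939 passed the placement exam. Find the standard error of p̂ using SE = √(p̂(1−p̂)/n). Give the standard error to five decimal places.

SE = 0.01256

The sample proportion is 939/1406 = 0.66785.
p̂(1−p̂) = 0.221826.
SE = √(0.221826/1406) = √0.000157771 = 0.01256.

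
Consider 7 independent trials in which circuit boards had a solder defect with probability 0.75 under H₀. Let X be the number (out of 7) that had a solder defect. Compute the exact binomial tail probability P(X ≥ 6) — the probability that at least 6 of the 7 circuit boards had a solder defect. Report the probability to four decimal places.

X ~ Binomial(n=7, p=0.75).
P(X ≥ 6) = C(7,6)·0.75^6·0.25^1 + C(7,7)·0.75^7·0.25^0.
= 0.311462 + 0.133484 = 0.4449.

P = 0.4449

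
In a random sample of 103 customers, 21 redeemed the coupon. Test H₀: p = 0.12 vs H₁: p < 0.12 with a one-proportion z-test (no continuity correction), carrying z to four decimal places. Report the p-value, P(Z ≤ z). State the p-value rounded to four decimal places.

With x = 21 successes in n = 103, p̂ = 0.20388.
Null standard error: √(0.12·0.88/103) = √0.001025243 = 0.032019.
Test statistic (full precision, shown to 4 dp): z = (21/103 − 0.12)/SE₀ ≈ 2.6198.
From the standard normal, P(Z ≤ z) = 0.9956.

p-value = 0.9956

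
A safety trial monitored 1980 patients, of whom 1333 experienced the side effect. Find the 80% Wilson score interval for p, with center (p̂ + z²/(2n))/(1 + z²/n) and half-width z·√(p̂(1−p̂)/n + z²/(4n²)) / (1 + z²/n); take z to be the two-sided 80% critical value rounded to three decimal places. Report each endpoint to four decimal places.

(0.6596, 0.6866)

p̂ = 1333/1980 = 0.67323; z = 1.282, so z² = 1.643524.
1 + z²/n = 1.000830.
Center = (0.67323 + 0.000415)/1.000830 = 0.67309.
Radicand: p̂(1−p̂)/n + z²/(4n²) = 0.000111106 + 0.000000105 = 0.000111211.
Half-width = 1.282·√0.000111211/1.000830 = 0.01351.
So the interval runs from 0.6596 to 0.6866.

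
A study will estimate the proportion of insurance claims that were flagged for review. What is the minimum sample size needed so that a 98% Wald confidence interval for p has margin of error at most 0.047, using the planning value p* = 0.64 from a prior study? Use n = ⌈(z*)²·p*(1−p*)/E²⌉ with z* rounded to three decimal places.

For 98% confidence, z* = 2.326.
p*(1−p*) = 0.2304.
(z*)²·p*(1−p*)/E² = 5.410276·0.2304/0.002209 = 564.295.
⌈564.295⌉ = 565.

n = 565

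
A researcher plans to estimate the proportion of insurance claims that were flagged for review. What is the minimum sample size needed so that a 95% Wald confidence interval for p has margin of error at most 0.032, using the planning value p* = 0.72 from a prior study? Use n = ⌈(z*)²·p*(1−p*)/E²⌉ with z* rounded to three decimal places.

z* = 1.960 at the 95% level.
p*(1−p*) = 0.2016.
Required n before rounding: 3.841600 × 0.2016 / 0.032² = 756.315.
Rounding up, n = 757.

n = 757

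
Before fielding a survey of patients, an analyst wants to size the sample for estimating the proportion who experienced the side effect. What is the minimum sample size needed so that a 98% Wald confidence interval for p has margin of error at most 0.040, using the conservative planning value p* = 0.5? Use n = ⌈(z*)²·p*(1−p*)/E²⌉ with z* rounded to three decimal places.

The 98% critical value is z* = 2.326.
p*(1−p*) = 0.2500.
Required n before rounding: 5.410276 × 0.2500 / 0.040² = 845.356.
⌈845.356⌉ = 846.

n = 846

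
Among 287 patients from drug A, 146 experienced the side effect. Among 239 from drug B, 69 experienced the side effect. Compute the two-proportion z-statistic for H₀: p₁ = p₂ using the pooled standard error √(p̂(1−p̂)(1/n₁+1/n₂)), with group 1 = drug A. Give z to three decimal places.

p̂₁ = 146/287 = 0.50871, p̂₂ = 69/239 = 0.28870.
Pooling: p̂ = 215/526 = 0.40875.
SE = √[p̂(1−p̂)(1/n₁+1/n₂)] = √[0.40875·0.59125·(1/287+1/239)] ≈ 0.043049.
z = (p̂₁ − p̂₂)/SE = (0.50871 − 0.28870)/0.043049 = 0.22001/0.043049 = 5.111.

z = 5.111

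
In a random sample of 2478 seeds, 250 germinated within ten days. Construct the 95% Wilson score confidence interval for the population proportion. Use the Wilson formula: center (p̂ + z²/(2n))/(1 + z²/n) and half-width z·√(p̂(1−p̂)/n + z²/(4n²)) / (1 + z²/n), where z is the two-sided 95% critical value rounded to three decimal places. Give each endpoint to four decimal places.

(0.0896, 0.1134)

Here p̂ = 250/2478 = 0.10089 and z = 1.960 (z² = 3.841600).
1 + z²/n = 1.001550.
Adjusted center: (0.10089 + z²/(2n))/1.001550 = 0.10151.
Radicand: p̂(1−p̂)/n + z²/(4n²) = 0.000036606 + 0.000000156 = 0.000036762.
Half-width = z·√(radicand)/denom = 1.960·0.006063/1.001550 = 0.01187.
Interval: 0.10151 ± 0.01187 → (0.0896, 0.1134).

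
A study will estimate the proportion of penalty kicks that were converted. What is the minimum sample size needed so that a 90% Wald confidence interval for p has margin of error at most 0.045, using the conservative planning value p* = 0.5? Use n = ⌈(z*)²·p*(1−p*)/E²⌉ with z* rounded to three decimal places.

n = 335

z* = 1.645 at the 90% level.
p*(1−p*) = 0.2500.
Required n before rounding: 2.706025 × 0.2500 / 0.045² = 334.077.
⌈334.077⌉ = 335.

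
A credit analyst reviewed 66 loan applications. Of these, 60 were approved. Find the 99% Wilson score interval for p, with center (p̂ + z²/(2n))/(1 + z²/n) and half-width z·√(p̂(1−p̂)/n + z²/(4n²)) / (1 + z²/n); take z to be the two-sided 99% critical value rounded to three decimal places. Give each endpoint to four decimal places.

(0.7771, 0.9663)

Here p̂ = 60/66 = 0.90909 and z = 2.576 (z² = 6.635776).
Denominator 1 + z²/n = 1 + 6.635776/66 = 1.100542.
Center = (0.90909 + 0.050271)/1.100542 = 0.87172.
Radicand: p̂(1−p̂)/n + z²/(4n²) = 0.001252191 + 0.000380841 = 0.001633032.
Half-width = 2.576·√0.001633032/1.100542 = 0.09459.
CI: 0.87172 ± 0.09459 = (0.7771, 0.9663).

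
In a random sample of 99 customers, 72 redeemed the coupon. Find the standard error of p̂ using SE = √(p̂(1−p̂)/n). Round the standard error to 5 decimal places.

With x = 72 successes in n = 99, p̂ = 0.72727.
p̂(1−p̂) = 0.198348.
Dividing by n and taking the root: √0.002003515 = 0.04476.

SE = 0.04476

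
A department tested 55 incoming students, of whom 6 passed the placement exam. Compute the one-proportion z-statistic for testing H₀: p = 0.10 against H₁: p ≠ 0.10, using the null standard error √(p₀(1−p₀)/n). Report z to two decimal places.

z = 0.22

With x = 6 successes in n = 55, p̂ = 0.10909.
SE₀ = √(0.10·0.90/55) = 0.040452.
z = (0.10909 − 0.10)/0.040452 = 0.00909/0.040452 = 0.22.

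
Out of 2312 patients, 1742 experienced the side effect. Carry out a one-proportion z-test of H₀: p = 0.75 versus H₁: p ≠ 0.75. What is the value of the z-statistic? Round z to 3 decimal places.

z = 0.384

With x = 1742 successes in n = 2312, p̂ = 0.75346.
Null standard error: √(0.75·0.25/2312) = √0.000081099 = 0.009005.
z = (0.75346 − 0.75)/0.009005 = 0.00346/0.009005 = 0.384.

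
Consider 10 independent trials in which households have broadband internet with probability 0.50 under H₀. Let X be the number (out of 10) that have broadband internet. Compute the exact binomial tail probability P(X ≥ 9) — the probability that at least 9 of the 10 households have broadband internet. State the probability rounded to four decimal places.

X ~ Binomial(n=10, p=0.50).
P(X ≥ 9) = C(10,9)·0.50^9·0.50^1 + C(10,10)·0.50^10·0.50^0.
= 0.009766 + 0.000977 = 0.0107.

P = 0.0107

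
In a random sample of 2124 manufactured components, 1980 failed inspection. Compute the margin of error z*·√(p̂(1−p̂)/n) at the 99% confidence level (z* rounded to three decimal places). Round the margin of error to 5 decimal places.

ME = 0.01405

With x = 1980 successes in n = 2124, p̂ = 0.93220.
SE = √(p̂(1−p̂)/n) = √(0.063200/2124) = 0.005455.
z* = 2.576 at the 99% level.
ME = 2.576·0.005455 = 0.01405.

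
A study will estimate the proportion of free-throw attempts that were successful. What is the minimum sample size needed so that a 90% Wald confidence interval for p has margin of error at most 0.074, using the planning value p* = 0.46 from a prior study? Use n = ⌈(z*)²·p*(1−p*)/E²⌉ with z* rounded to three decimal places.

The 90% critical value is z* = 1.645.
p*(1−p*) = 0.46·0.54 = 0.2484.
(z*)²·p*(1−p*)/E² = 2.706025·0.2484/0.005476 = 122.750.
⌈122.750⌉ = 123.

n = 123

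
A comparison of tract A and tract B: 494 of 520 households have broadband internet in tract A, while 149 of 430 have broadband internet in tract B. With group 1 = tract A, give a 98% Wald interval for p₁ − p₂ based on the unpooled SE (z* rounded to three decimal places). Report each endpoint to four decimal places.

p̂₁ = 0.95000, p̂₂ = 0.34651, so the observed difference is 0.60349.
Unpooled SE = √(p̂₁(1−p̂₁)/n₁ + p̂₂(1−p̂₂)/n₂) = √(0.000091346 + 0.000526608) = 0.024859.
The 98% critical value is z* = 2.326. Margin of error = 0.05782.
Interval: 0.60349 ± 0.05782 → (0.5457, 0.6613).

(0.5457, 0.6613)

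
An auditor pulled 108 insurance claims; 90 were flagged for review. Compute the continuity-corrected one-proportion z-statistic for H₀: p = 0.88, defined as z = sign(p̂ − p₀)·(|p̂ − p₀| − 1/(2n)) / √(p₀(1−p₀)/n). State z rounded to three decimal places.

z = -1.344

The sample proportion is 90/108 = 0.83333. p̂ − p₀ = -0.046667.
1/(2n) = 0.004630.
Corrected numerator: |-0.046667| − 0.004630 = 0.042037.
SE₀ = √(0.88·0.12/108) = 0.031269.
z = −0.042037/0.031269 = -1.344.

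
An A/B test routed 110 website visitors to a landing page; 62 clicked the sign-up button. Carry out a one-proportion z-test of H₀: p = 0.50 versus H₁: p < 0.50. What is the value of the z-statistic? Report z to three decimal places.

With x = 62 successes in n = 110, p̂ = 0.56364.
Under H₀, SE = √(p₀(1−p₀)/n) = √(0.50·0.50/110) = √0.002272727 = 0.047673.
z = (0.56364 − 0.50)/0.047673 = 0.06364/0.047673 = 1.335.

z = 1.335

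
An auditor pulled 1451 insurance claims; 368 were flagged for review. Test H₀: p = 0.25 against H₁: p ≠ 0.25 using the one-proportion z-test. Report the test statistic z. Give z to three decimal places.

p̂ = 368/1451 = 0.25362.
Null standard error: √(0.25·0.75/1451) = √0.000129221 = 0.011368.
z = (0.25362 − 0.25)/0.011368 = 0.00362/0.011368 = 0.318.

z = 0.318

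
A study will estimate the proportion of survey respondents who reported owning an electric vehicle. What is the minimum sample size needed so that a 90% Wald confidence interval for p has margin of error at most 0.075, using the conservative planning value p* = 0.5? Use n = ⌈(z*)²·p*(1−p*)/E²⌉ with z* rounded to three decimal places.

n = 121

The 90% critical value is z* = 1.645.
p*(1−p*) = 0.50·0.50 = 0.2500.
(z*)²·p*(1−p*)/E² = 2.706025·0.2500/0.005625 = 120.268.
⌈120.268⌉ = 121.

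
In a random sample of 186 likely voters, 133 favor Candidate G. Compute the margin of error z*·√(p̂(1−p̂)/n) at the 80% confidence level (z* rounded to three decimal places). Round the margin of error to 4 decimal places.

ME = 0.0424

With x = 133 successes in n = 186, p̂ = 0.71505.
SE = √(p̂(1−p̂)/n) = √(0.203752/186) = 0.033097.
For 80% confidence, z* = 1.282.
So ME = 0.0424.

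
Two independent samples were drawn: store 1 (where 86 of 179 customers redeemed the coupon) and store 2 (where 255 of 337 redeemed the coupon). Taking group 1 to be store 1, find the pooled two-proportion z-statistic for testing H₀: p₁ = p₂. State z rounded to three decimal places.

z = -6.309

Sample proportions: p̂₁ = 86/179 = 0.48045 and p̂₂ = 255/337 = 0.75668.
Pooling: p̂ = 341/516 = 0.66085.
SE = √[p̂(1−p̂)(1/n₁+1/n₂)] = √[0.66085·0.33915·(1/179+1/337)] ≈ 0.043785.
z = (p̂₁ − p̂₂)/SE = (0.48045 − 0.75668)/0.043785 = -0.27623/0.043785 = -6.309.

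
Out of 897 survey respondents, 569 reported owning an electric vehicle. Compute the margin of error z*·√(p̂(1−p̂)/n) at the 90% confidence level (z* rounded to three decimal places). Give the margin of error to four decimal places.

ME = 0.0265

With x = 569 successes in n = 897, p̂ = 0.63434.
SE(p̂) = √(0.63434·0.36566/897) = 0.016081.
The 90% critical value is z* = 1.645.
ME = 1.645·0.016081 = 0.0265.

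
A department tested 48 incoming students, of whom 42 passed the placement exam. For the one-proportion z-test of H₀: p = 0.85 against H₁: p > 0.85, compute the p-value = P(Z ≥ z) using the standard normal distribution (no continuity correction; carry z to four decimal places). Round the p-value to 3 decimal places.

With x = 42 successes in n = 48, p̂ = 0.87500.
Null standard error: √(0.85·0.15/48) = √0.002656250 = 0.051539.
Test statistic (full precision, shown to 4 dp): z = (42/48 − 0.85)/SE₀ ≈ 0.4851.
From the standard normal, P(Z ≥ z) = 0.314.

p-value = 0.314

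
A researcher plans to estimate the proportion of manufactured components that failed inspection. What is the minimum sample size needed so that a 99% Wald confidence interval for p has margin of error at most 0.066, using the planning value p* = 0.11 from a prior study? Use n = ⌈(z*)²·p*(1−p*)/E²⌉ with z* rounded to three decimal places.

n = 150

The 99% critical value is z* = 2.576.
p*(1−p*) = 0.0979.
Required n before rounding: 6.635776 × 0.0979 / 0.066² = 149.137.
Rounding up, n = 150.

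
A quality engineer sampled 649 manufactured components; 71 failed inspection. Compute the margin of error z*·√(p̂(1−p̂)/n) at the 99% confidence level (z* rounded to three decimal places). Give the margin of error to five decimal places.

Sample proportion p̂ = 71/649 = 0.10940.
SE(p̂) = √(0.10940·0.89060/649) = 0.012253.
z* = 2.576 at the 99% level.
So ME = 0.03156.

ME = 0.03156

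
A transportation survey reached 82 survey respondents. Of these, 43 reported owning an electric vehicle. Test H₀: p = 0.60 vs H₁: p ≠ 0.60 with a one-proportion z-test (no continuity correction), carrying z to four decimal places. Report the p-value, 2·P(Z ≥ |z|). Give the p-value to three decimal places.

p-value = 0.162

p̂ = 43/82 = 0.52439.
Under H₀, SE = √(p₀(1−p₀)/n) = √(0.60·0.40/82) = √0.002926829 = 0.054100.
z = (p̂ − p₀)/SE = (43/82 − 0.60)/0.054100 ≈ -1.3976.
From the standard normal, 2·P(Z ≥ |z|) = 0.162.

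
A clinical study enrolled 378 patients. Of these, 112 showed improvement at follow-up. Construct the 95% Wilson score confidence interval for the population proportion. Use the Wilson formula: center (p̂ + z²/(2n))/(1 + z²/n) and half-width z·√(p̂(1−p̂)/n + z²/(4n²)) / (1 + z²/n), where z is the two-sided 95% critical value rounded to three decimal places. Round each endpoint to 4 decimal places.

(0.2525, 0.3442)

p̂ = 112/378 = 0.29630; z = 1.960, so z² = 3.841600.
1 + z²/n = 1.010163.
Center = (0.29630 + 0.005081)/1.010163 = 0.29835.
Radicand: p̂(1−p̂)/n + z²/(4n²) = 0.000551600 + 0.000006722 = 0.000558322.
Half-width = 1.960·√0.000558322/1.010163 = 0.04585.
Interval: 0.29835 ± 0.04585 → (0.2525, 0.3442).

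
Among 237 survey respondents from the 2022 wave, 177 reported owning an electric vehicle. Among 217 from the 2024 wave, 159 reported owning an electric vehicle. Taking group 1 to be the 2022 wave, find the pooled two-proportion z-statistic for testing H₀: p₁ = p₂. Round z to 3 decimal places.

p̂₁ = 177/237 = 0.74684, p̂₂ = 159/217 = 0.73272.
Pooling: p̂ = 336/454 = 0.74009.
SE = √[p̂(1−p̂)(1/n₁+1/n₂)] = √[0.74009·0.25991·(1/237+1/217)] ≈ 0.041208.
z = 0.01412/0.041208 = 0.343.

z = 0.343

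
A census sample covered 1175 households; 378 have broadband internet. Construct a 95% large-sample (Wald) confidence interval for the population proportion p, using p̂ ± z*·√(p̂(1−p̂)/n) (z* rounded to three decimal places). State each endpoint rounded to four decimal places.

(0.2950, 0.3484)

p̂ = 378/1175 = 0.32170.
SE(p̂) = √(0.32170·0.67830/1175) = 0.013628.
For 95% confidence, z* = 1.960.
Margin = 1.960·0.013628 = 0.02671.
So the interval runs from 0.2950 to 0.3484.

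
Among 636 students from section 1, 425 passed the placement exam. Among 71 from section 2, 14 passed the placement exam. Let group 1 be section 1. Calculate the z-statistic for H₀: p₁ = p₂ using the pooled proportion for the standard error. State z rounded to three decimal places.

p̂₁ = 425/636 = 0.66824, p̂₂ = 14/71 = 0.19718.
Pooled p̂ = (425+14)/(636+71) = 439/707 = 0.62093.
SE = √[p̂(1−p̂)(1/n₁+1/n₂)] = √[0.62093·0.37907·(1/636+1/71)] ≈ 0.060706.
z = 0.47106/0.060706 = 7.760.

z = 7.760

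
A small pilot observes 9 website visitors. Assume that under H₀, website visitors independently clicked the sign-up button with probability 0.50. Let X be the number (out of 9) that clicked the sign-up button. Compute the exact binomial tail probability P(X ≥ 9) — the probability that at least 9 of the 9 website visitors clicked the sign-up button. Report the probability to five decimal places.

P = 0.00195

X is binomial with n = 9 and p = 0.50.
P(X ≥ 9) = C(9,9)·0.50^9·0.50^0.
= 0.001953 = 0.00195.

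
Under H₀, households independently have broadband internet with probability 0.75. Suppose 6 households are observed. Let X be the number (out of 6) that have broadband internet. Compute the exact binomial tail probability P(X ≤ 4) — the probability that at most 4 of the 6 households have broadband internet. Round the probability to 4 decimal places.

X is binomial with n = 6 and p = 0.75.
P(X ≤ 4) = Σ_{j=0}^{4} C(6,j)·0.75^j·0.25^{6−j}.
= 0.000244 + 0.004395 + 0.032959 + 0.131836 + 0.296631 = 0.4661.

P = 0.4661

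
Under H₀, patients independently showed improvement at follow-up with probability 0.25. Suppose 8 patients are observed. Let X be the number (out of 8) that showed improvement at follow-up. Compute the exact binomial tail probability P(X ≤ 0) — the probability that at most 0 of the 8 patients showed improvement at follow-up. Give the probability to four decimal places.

X is binomial with n = 8 and p = 0.25.
P(X ≤ 0) = C(8,0)·0.25^0·0.75^8.
= 0.100113 = 0.1001.

P = 0.1001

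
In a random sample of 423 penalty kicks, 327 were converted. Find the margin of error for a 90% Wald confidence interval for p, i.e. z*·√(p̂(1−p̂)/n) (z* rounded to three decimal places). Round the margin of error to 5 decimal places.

ME = 0.03350

p̂ = 327/423 = 0.77305.
SE = √(p̂(1−p̂)/n) = √(0.175444/423) = 0.020366.
z* = 1.645 at the 90% level.
ME = 1.645·0.020366 = 0.03350.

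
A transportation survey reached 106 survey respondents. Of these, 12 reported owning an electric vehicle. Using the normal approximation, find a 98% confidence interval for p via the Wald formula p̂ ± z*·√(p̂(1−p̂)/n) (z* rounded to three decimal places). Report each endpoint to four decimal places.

(0.0416, 0.1848)

p̂ = 12/106 = 0.11321.
Standard error of p̂: √(0.100392/106) = √0.000947091 = 0.030775.
For 98% confidence, z* = 2.326.
Margin of error: 2.326 × 0.030775 = 0.07158.
Interval: 0.11321 ± 0.07158 → (0.0416, 0.1848).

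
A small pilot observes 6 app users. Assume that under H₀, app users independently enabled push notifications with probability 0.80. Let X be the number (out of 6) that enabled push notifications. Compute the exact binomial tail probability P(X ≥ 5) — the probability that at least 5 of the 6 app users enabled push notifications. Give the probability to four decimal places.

X ~ Binomial(n=6, p=0.80).
P(X ≥ 5) = C(6,5)·0.80^5·0.20^1 + C(6,6)·0.80^6·0.20^0.
= 0.393216 + 0.262144 = 0.6554.

P = 0.6554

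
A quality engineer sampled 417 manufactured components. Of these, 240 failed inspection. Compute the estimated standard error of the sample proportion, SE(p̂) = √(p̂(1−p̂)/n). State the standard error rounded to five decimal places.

SE = 0.02420

p̂ = 240/417 = 0.57554.
p̂(1−p̂) = 0.244294.
Dividing by n and taking the root: √0.000585837 = 0.02420.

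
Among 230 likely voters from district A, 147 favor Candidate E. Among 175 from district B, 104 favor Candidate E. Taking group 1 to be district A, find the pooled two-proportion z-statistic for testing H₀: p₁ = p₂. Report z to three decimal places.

Sample proportions: p̂₁ = 147/230 = 0.63913 and p̂₂ = 104/175 = 0.59429.
Pooling: p̂ = 251/405 = 0.61975.
Pooled SE = √[0.2356592·0.01006211] ≈ 0.048695.
z = 0.04484/0.048695 = 0.921.

z = 0.921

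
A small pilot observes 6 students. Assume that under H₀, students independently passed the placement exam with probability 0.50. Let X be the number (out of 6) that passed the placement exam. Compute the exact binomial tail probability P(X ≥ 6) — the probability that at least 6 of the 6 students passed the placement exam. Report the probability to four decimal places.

P = 0.0156

X ~ Binomial(n=6, p=0.50).
P(X ≥ 6) = C(6,6)·0.50^6·0.50^0.
= 0.015625 = 0.0156.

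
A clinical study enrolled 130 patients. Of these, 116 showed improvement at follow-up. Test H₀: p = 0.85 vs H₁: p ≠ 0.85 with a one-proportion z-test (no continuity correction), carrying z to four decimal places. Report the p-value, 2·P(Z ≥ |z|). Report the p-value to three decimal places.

p-value = 0.177

p̂ = 116/130 = 0.89231.
SE₀ = √(0.85·0.15/130) = 0.031317.
z = (p̂ − p₀)/SE = (116/130 − 0.85)/0.031317 ≈ 1.3509.
From the standard normal, 2·P(Z ≥ |z|) = 0.177.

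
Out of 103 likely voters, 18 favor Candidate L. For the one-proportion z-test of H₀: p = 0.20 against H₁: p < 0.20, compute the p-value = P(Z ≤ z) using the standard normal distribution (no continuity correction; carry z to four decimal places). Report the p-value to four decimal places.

p-value = 0.2609

The sample proportion is 18/103 = 0.17476.
Under H₀, SE = √(p₀(1−p₀)/n) = √(0.20·0.80/103) = √0.001553398 = 0.039413.
Test statistic (full precision, shown to 4 dp): z = (18/103 − 0.20)/SE₀ ≈ -0.6405.
From the standard normal, P(Z ≤ z) = 0.2609.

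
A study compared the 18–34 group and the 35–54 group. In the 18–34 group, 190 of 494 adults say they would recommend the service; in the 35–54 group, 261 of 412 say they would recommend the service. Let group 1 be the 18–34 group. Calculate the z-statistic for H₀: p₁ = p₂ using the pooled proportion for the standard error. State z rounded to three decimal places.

z = -7.461

p̂₁ = 190/494 = 0.38462, p̂₂ = 261/412 = 0.63350.
Pooled p̂ = (190+261)/(494+412) = 451/906 = 0.49779.
SE = √[p̂(1−p̂)(1/n₁+1/n₂)] = √[0.49779·0.50221·(1/494+1/412)] ≈ 0.033359.
z = -0.24888/0.033359 = -7.461.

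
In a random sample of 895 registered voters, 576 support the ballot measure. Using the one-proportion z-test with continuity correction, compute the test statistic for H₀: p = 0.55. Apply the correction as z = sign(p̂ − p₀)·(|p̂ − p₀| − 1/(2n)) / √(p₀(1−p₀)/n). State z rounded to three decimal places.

z = 5.594

The sample proportion is 576/895 = 0.64358. p̂ − p₀ = 0.093575.
Continuity correction 1/(2n) = 1/1790 = 0.000559.
Corrected numerator: |0.093575| − 0.000559 = 0.093016.
Null standard error: √(0.55·0.45/895) = √0.000276536 = 0.016629.
z = (+)0.093016/0.016629 = 5.594.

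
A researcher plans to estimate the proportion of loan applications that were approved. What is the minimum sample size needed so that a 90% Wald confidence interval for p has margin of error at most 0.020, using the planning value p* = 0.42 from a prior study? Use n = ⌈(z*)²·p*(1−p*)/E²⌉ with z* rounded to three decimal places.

The 90% critical value is z* = 1.645.
p*(1−p*) = 0.2436.
Required n before rounding: 2.706025 × 0.2436 / 0.020² = 1647.969.
Rounding up, n = 1648.

n = 1648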